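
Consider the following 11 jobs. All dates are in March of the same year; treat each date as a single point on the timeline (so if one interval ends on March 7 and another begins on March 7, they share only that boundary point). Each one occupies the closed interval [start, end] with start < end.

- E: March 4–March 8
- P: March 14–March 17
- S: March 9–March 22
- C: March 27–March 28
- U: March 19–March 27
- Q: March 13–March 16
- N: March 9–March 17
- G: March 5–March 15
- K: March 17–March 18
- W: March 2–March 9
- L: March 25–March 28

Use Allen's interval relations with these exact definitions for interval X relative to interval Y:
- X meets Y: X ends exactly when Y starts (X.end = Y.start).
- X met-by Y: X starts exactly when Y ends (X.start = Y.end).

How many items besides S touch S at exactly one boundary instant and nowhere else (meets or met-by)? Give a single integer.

1

Target S = [March 9, March 22].
C [March 27, March 28] → after → no.
E [March 4, March 8] → before → no.
G [March 5, March 15] → overlaps → no.
K [March 17, March 18] → during → no.
L [March 25, March 28] → after → no.
N [March 9, March 17] → starts → no.
P [March 14, March 17] → during → no.
Q [March 13, March 16] → during → no.
U [March 19, March 27] → overlapped-by → no.
W [March 2, March 9] → meets → counts.
Total: 1.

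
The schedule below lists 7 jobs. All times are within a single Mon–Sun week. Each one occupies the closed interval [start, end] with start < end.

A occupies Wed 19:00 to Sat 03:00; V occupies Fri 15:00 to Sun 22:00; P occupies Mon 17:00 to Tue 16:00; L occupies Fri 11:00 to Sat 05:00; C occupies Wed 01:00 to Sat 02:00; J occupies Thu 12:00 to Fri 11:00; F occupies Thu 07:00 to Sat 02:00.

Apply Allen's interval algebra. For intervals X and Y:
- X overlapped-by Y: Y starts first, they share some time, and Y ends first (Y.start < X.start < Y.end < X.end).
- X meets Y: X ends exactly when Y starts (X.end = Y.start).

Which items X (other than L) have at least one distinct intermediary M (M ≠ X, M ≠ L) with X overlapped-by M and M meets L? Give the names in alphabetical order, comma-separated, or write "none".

Target L = [Fri 11:00, Sat 05:00].
Intermediaries M with M meets L: J.
Via J — items with X overlapped-by J: none.
Union: none.

none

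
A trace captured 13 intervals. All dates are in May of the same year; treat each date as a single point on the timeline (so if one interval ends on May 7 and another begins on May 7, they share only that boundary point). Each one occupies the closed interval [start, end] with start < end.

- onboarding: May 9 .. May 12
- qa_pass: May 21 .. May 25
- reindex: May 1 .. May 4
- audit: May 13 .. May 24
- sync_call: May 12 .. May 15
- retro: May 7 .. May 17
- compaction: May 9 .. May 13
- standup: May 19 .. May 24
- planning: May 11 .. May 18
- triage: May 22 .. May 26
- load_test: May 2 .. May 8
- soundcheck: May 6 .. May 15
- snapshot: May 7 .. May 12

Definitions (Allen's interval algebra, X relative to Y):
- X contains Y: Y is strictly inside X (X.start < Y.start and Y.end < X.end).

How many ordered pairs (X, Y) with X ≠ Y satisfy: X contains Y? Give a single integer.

7

Checking all 156 ordered pairs for relation 'contains'; matching pairs in alphabetical order:
(planning, sync_call): planning contains sync_call ✓
(retro, compaction): retro contains compaction ✓
(retro, onboarding): retro contains onboarding ✓
(retro, sync_call): retro contains sync_call ✓
(soundcheck, compaction): soundcheck contains compaction ✓
(soundcheck, onboarding): soundcheck contains onboarding ✓
(soundcheck, snapshot): soundcheck contains snapshot ✓
Count: 7.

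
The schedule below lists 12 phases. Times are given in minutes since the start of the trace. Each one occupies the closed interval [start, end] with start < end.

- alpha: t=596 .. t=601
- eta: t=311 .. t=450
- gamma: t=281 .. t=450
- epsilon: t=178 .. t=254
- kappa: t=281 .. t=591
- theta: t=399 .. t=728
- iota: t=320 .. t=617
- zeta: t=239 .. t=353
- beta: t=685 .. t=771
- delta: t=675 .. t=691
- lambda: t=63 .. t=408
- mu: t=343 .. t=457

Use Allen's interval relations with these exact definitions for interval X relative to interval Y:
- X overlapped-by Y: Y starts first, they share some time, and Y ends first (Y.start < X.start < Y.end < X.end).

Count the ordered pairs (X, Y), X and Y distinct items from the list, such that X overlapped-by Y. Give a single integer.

Checking all 132 ordered pairs for relation 'overlapped-by'; matching pairs in alphabetical order:
(beta, delta): beta overlapped-by delta ✓
(beta, theta): beta overlapped-by theta ✓
(eta, lambda): eta overlapped-by lambda ✓
(eta, zeta): eta overlapped-by zeta ✓
(gamma, lambda): gamma overlapped-by lambda ✓
(gamma, zeta): gamma overlapped-by zeta ✓
(iota, eta): iota overlapped-by eta ✓
(iota, gamma): iota overlapped-by gamma ✓
(iota, kappa): iota overlapped-by kappa ✓
(iota, lambda): iota overlapped-by lambda ✓
(iota, zeta): iota overlapped-by zeta ✓
(kappa, lambda): kappa overlapped-by lambda ✓
(kappa, zeta): kappa overlapped-by zeta ✓
(mu, eta): mu overlapped-by eta ✓
(mu, gamma): mu overlapped-by gamma ✓
(mu, lambda): mu overlapped-by lambda ✓
(mu, zeta): mu overlapped-by zeta ✓
(theta, eta): theta overlapped-by eta ✓
(theta, gamma): theta overlapped-by gamma ✓
(theta, iota): theta overlapped-by iota ✓
(theta, kappa): theta overlapped-by kappa ✓
(theta, lambda): theta overlapped-by lambda ✓
(theta, mu): theta overlapped-by mu ✓
(zeta, epsilon): zeta overlapped-by epsilon ✓
Count: 24.

24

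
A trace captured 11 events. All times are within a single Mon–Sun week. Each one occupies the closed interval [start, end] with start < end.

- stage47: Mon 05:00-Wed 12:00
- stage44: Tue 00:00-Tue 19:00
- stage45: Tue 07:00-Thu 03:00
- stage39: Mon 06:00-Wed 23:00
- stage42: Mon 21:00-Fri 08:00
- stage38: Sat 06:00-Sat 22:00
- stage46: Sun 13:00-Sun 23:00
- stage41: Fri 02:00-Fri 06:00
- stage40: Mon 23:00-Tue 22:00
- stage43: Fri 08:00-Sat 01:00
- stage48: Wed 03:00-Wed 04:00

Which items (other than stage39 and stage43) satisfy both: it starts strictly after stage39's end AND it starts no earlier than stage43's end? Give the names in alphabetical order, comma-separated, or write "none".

Conditions: its start is strictly after stage39's end (X.start > Wed 23:00) AND its start is no earlier than stage43's end (X.start >= Sat 01:00).
stage38: start Sat 06:00 > Wed 23:00? ✓; start Sat 06:00 >= Sat 01:00? ✓ → yes.
stage40: start Mon 23:00 > Wed 23:00? ✗; start Mon 23:00 >= Sat 01:00? ✗ → no.
stage41: start Fri 02:00 > Wed 23:00? ✓; start Fri 02:00 >= Sat 01:00? ✗ → no.
stage42: start Mon 21:00 > Wed 23:00? ✗; start Mon 21:00 >= Sat 01:00? ✗ → no.
stage44: start Tue 00:00 > Wed 23:00? ✗; start Tue 00:00 >= Sat 01:00? ✗ → no.
stage45: start Tue 07:00 > Wed 23:00? ✗; start Tue 07:00 >= Sat 01:00? ✗ → no.
stage46: start Sun 13:00 > Wed 23:00? ✓; start Sun 13:00 >= Sat 01:00? ✓ → yes.
stage47: start Mon 05:00 > Wed 23:00? ✗; start Mon 05:00 >= Sat 01:00? ✗ → no.
stage48: start Wed 03:00 > Wed 23:00? ✗; start Wed 03:00 >= Sat 01:00? ✗ → no.
Result: stage38, stage46.

stage38, stage46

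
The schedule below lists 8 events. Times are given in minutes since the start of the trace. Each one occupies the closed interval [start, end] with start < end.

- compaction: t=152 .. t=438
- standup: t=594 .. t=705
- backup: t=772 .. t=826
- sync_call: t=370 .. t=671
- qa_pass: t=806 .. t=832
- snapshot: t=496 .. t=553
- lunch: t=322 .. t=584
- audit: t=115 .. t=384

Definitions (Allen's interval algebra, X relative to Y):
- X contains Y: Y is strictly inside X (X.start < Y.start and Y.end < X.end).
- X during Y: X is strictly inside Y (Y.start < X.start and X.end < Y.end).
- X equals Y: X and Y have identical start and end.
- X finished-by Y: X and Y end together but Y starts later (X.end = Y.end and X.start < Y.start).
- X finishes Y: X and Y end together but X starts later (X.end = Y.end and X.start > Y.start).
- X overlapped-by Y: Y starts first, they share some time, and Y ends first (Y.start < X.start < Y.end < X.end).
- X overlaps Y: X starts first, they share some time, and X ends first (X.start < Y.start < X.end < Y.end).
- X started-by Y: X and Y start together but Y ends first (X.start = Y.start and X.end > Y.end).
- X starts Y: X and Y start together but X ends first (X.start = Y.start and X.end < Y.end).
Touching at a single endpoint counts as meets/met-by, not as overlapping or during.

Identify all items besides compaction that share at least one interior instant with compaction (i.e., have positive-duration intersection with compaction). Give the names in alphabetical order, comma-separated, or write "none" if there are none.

Target compaction = [t=152, t=438].
audit [t=115, t=384] → overlaps → yes.
backup [t=772, t=826] → after → no.
lunch [t=322, t=584] → overlapped-by → yes.
qa_pass [t=806, t=832] → after → no.
snapshot [t=496, t=553] → after → no.
standup [t=594, t=705] → after → no.
sync_call [t=370, t=671] → overlapped-by → yes.
Result: audit, lunch, sync_call.

audit, lunch, sync_call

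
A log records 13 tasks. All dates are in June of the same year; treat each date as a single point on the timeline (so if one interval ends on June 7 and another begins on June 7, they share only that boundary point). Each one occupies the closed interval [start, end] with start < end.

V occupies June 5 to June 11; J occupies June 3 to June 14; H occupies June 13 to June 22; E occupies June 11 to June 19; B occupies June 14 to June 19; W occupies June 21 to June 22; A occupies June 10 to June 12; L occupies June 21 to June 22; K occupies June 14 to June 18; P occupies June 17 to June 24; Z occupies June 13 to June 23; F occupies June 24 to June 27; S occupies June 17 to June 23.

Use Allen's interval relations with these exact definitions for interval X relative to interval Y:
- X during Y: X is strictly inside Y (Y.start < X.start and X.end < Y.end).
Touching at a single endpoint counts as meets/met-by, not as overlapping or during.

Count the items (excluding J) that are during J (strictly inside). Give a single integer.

2

Target J = [June 3, June 14].
A [June 10, June 12] → during → counts.
B [June 14, June 19] → met-by → no.
E [June 11, June 19] → overlapped-by → no.
F [June 24, June 27] → after → no.
H [June 13, June 22] → overlapped-by → no.
K [June 14, June 18] → met-by → no.
L [June 21, June 22] → after → no.
P [June 17, June 24] → after → no.
S [June 17, June 23] → after → no.
V [June 5, June 11] → during → counts.
W [June 21, June 22] → after → no.
Z [June 13, June 23] → overlapped-by → no.
Total: 2.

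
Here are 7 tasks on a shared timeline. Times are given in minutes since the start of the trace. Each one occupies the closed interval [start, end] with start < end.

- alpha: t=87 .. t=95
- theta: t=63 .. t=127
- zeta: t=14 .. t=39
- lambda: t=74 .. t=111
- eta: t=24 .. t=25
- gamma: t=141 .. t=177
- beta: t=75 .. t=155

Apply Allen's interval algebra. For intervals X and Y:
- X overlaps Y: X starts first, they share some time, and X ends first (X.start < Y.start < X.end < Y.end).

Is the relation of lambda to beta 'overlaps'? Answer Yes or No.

lambda = [t=74, t=111], beta = [t=75, t=155].
Actual relation of lambda to beta: overlaps.
Asked whether 'overlaps' holds → Yes.

Yes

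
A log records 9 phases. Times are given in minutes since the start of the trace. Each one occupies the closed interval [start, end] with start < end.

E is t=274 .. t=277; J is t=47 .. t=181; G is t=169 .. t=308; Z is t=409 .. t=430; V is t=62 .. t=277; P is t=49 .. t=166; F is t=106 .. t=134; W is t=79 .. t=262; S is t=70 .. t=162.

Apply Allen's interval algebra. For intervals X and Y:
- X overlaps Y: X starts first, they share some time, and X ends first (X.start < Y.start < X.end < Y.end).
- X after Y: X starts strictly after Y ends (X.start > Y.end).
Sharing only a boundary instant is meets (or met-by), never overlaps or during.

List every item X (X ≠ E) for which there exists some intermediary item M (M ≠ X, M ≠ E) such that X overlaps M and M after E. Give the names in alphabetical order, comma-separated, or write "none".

Target E = [t=274, t=277].
Intermediaries M with M after E: Z.
Via Z — items with X overlaps Z: none.
Union: none.

none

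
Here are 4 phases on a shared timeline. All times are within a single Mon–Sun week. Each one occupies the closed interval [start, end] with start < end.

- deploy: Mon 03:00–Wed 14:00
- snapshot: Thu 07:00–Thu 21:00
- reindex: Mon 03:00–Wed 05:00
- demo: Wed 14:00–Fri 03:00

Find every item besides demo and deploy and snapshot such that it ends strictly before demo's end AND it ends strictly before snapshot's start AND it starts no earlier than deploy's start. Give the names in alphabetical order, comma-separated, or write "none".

reindex

Conditions: its end is strictly before demo's end (X.end < Fri 03:00) AND its end is strictly before snapshot's start (X.end < Thu 07:00) AND its start is no earlier than deploy's start (X.start >= Mon 03:00).
reindex: end Wed 05:00 < Fri 03:00? ✓; end Wed 05:00 < Thu 07:00? ✓; start Mon 03:00 >= Mon 03:00? ✓ → yes.
Result: reindex.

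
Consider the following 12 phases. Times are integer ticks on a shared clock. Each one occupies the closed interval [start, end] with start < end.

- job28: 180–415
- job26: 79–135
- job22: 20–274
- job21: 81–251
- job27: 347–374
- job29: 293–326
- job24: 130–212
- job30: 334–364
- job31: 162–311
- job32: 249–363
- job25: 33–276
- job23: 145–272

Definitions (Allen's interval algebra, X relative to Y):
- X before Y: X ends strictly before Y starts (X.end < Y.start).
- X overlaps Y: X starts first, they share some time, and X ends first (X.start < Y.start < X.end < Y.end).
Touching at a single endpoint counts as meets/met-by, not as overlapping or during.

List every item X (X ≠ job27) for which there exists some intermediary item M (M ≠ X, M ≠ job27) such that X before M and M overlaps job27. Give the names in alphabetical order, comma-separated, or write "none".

job21, job22, job23, job24, job25, job26, job29, job31

Target job27 = [347, 374].
Intermediaries M with M overlaps job27: job30, job32.
Via job30 — items with X before job30: job21, job22, job23, job24, job25, job26, job29, job31.
Via job32 — items with X before job32: job24, job26.
Union: job21, job22, job23, job24, job25, job26, job29, job31.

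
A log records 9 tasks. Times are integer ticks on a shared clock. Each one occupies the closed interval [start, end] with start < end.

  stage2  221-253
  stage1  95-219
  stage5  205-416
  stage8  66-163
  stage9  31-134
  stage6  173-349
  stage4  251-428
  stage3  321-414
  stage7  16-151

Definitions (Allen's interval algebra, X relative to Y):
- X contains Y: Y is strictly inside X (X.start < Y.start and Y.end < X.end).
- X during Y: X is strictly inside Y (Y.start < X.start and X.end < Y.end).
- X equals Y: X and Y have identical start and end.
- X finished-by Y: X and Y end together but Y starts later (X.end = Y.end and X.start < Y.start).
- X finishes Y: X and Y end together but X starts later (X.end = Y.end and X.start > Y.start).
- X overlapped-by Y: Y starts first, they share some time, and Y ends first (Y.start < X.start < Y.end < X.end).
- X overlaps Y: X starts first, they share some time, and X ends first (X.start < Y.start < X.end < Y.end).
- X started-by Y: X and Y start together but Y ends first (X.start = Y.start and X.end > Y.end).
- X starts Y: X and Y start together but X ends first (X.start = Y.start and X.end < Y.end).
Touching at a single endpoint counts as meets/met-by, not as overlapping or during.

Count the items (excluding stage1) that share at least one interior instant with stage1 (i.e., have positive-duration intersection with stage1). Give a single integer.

Target stage1 = [95, 219].
stage2 [221, 253] → after → no.
stage3 [321, 414] → after → no.
stage4 [251, 428] → after → no.
stage5 [205, 416] → overlapped-by → counts.
stage6 [173, 349] → overlapped-by → counts.
stage7 [16, 151] → overlaps → counts.
stage8 [66, 163] → overlaps → counts.
stage9 [31, 134] → overlaps → counts.
Total: 5.

5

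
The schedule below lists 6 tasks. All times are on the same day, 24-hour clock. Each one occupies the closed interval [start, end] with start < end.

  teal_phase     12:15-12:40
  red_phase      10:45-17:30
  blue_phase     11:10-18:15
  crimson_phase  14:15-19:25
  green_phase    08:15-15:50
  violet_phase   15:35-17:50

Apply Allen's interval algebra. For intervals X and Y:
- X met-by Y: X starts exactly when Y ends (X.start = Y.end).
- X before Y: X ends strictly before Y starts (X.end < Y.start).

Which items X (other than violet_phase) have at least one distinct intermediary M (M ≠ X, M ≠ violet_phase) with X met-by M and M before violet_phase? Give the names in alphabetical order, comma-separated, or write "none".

Target violet_phase = [15:35, 17:50].
Intermediaries M with M before violet_phase: teal_phase.
Via teal_phase — items with X met-by teal_phase: none.
Union: none.

none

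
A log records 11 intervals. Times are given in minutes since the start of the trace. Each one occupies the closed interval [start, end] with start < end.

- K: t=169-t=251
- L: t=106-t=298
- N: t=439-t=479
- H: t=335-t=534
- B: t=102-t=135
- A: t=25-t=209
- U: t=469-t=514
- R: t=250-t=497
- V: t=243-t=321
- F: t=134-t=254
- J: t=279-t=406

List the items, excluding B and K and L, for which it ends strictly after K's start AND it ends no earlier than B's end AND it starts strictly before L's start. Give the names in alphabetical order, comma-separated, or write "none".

A

Conditions: its end is strictly after K's start (X.end > t=169) AND its end is no earlier than B's end (X.end >= t=135) AND its start is strictly before L's start (X.start < t=106).
A: end t=209 > t=169? ✓; end t=209 >= t=135? ✓; start t=25 < t=106? ✓ → yes.
F: end t=254 > t=169? ✓; end t=254 >= t=135? ✓; start t=134 < t=106? ✗ → no.
H: end t=534 > t=169? ✓; end t=534 >= t=135? ✓; start t=335 < t=106? ✗ → no.
J: end t=406 > t=169? ✓; end t=406 >= t=135? ✓; start t=279 < t=106? ✗ → no.
N: end t=479 > t=169? ✓; end t=479 >= t=135? ✓; start t=439 < t=106? ✗ → no.
R: end t=497 > t=169? ✓; end t=497 >= t=135? ✓; start t=250 < t=106? ✗ → no.
U: end t=514 > t=169? ✓; end t=514 >= t=135? ✓; start t=469 < t=106? ✗ → no.
V: end t=321 > t=169? ✓; end t=321 >= t=135? ✓; start t=243 < t=106? ✗ → no.
Result: A.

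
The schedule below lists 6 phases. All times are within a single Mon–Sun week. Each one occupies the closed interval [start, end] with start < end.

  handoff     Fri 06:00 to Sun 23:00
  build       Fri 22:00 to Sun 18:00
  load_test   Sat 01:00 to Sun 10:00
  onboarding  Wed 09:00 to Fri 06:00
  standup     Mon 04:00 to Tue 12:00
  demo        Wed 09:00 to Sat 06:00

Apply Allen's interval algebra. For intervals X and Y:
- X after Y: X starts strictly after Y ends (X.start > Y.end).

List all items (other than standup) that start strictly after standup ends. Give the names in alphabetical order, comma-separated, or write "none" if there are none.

build, demo, handoff, load_test, onboarding

Target standup = [Mon 04:00, Tue 12:00].
build [Fri 22:00, Sun 18:00] → after → yes.
demo [Wed 09:00, Sat 06:00] → after → yes.
handoff [Fri 06:00, Sun 23:00] → after → yes.
load_test [Sat 01:00, Sun 10:00] → after → yes.
onboarding [Wed 09:00, Fri 06:00] → after → yes.
Result: build, demo, handoff, load_test, onboarding.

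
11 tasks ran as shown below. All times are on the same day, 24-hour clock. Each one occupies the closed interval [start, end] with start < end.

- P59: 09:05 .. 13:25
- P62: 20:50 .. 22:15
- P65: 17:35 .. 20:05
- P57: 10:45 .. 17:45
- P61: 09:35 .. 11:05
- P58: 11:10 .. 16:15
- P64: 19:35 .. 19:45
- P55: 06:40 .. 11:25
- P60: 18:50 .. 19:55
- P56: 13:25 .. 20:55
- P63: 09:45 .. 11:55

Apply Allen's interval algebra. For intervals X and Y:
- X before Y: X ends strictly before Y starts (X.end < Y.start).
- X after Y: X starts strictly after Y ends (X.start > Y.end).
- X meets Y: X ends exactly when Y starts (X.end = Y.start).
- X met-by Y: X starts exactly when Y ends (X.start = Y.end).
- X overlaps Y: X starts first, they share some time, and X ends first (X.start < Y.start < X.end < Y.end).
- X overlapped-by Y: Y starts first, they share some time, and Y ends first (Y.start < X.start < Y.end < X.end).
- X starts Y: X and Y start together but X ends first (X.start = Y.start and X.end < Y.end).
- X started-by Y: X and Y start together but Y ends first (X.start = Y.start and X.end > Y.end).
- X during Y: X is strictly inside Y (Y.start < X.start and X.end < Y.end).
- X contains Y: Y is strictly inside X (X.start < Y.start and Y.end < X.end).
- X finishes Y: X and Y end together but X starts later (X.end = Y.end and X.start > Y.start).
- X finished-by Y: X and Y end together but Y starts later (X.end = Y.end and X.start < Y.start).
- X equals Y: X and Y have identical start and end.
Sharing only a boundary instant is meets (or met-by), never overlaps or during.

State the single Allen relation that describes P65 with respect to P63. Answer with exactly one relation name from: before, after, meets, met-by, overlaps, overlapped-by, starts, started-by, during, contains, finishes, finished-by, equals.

P65 = [17:35, 20:05]; P63 = [09:45, 11:55].
Compare endpoints: P65.start > P63.start, P65.start > P63.end, P65.end > P63.start, P65.end > P63.end.
That pattern is 'after'.

after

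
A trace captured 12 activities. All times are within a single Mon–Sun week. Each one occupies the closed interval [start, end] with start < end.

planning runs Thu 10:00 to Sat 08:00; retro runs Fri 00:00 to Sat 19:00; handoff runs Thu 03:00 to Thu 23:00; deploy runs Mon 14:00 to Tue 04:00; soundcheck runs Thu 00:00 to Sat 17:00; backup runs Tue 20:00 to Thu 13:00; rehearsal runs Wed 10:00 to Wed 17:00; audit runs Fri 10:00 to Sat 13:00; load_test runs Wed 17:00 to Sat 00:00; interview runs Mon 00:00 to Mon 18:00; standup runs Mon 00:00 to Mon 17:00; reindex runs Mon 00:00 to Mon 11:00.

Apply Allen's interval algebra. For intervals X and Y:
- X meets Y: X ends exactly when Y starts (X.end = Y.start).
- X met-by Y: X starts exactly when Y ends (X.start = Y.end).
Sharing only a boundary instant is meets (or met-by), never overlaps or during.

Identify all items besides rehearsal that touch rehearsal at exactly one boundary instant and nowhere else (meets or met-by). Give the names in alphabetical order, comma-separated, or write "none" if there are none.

load_test

Target rehearsal = [Wed 10:00, Wed 17:00].
audit [Fri 10:00, Sat 13:00] → after → no.
backup [Tue 20:00, Thu 13:00] → contains → no.
deploy [Mon 14:00, Tue 04:00] → before → no.
handoff [Thu 03:00, Thu 23:00] → after → no.
interview [Mon 00:00, Mon 18:00] → before → no.
load_test [Wed 17:00, Sat 00:00] → met-by → yes.
planning [Thu 10:00, Sat 08:00] → after → no.
reindex [Mon 00:00, Mon 11:00] → before → no.
retro [Fri 00:00, Sat 19:00] → after → no.
soundcheck [Thu 00:00, Sat 17:00] → after → no.
standup [Mon 00:00, Mon 17:00] → before → no.
Result: load_test.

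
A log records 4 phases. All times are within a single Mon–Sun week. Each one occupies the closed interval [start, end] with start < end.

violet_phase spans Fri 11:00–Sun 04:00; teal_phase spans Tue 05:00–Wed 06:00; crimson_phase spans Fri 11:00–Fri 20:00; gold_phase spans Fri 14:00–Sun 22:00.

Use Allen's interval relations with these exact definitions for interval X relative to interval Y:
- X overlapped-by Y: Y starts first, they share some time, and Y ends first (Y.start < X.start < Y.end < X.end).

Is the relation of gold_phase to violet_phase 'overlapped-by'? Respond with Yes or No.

Yes

gold_phase = [Fri 14:00, Sun 22:00], violet_phase = [Fri 11:00, Sun 04:00].
Actual relation of gold_phase to violet_phase: overlapped-by.
Asked whether 'overlapped-by' holds → Yes.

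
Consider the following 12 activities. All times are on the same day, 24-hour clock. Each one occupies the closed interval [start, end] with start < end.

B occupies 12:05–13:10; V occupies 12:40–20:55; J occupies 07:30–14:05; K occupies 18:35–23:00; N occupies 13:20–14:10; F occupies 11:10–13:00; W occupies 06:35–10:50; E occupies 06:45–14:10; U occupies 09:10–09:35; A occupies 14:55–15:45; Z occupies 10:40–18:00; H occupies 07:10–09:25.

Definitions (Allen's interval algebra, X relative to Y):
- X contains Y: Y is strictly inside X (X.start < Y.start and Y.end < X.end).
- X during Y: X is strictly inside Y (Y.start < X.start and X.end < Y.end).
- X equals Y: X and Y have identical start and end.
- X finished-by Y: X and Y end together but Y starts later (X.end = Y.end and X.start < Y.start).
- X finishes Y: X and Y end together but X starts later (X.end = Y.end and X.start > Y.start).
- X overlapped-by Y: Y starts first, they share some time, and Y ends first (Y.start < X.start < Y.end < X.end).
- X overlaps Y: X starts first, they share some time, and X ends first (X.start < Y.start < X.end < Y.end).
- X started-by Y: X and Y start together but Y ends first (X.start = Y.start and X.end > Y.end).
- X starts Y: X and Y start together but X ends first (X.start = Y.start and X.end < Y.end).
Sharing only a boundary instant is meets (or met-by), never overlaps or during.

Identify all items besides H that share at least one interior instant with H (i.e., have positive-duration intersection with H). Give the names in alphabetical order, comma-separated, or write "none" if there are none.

E, J, U, W

Target H = [07:10, 09:25].
A [14:55, 15:45] → after → no.
B [12:05, 13:10] → after → no.
E [06:45, 14:10] → contains → yes.
F [11:10, 13:00] → after → no.
J [07:30, 14:05] → overlapped-by → yes.
K [18:35, 23:00] → after → no.
N [13:20, 14:10] → after → no.
U [09:10, 09:35] → overlapped-by → yes.
V [12:40, 20:55] → after → no.
W [06:35, 10:50] → contains → yes.
Z [10:40, 18:00] → after → no.
Result: E, J, U, W.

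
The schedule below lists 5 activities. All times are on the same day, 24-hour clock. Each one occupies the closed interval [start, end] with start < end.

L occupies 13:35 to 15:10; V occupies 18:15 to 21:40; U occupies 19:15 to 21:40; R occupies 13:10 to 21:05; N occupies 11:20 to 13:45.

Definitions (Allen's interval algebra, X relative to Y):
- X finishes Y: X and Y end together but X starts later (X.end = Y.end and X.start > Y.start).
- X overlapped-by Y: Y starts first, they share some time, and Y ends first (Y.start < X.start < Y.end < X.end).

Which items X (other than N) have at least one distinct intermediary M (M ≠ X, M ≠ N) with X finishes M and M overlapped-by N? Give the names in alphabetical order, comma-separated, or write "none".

none

Target N = [11:20, 13:45].
Intermediaries M with M overlapped-by N: L, R.
Via L — items with X finishes L: none.
Via R — items with X finishes R: none.
Union: none.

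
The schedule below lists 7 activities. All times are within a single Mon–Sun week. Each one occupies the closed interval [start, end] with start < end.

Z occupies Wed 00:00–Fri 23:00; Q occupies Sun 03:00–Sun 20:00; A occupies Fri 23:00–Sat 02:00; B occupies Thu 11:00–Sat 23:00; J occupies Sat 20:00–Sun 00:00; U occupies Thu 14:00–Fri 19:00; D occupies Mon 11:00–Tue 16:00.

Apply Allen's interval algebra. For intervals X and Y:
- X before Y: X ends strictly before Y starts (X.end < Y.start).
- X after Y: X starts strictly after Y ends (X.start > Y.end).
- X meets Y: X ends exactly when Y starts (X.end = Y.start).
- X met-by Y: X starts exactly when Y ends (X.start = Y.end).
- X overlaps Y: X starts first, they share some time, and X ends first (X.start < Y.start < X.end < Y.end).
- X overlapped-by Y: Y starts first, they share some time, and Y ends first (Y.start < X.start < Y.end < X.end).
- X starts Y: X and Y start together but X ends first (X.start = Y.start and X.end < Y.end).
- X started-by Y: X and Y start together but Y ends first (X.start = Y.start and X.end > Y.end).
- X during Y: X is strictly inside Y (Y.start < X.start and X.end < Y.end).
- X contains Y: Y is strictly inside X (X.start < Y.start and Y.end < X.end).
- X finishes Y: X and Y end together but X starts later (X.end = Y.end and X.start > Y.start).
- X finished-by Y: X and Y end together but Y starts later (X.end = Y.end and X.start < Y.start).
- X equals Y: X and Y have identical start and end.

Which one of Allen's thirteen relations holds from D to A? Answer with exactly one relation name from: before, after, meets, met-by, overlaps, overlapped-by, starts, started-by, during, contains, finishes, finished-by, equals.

before

D = [Mon 11:00, Tue 16:00]; A = [Fri 23:00, Sat 02:00].
Compare endpoints: D.start < A.start, D.start < A.end, D.end < A.start, D.end < A.end.
That pattern is 'before'.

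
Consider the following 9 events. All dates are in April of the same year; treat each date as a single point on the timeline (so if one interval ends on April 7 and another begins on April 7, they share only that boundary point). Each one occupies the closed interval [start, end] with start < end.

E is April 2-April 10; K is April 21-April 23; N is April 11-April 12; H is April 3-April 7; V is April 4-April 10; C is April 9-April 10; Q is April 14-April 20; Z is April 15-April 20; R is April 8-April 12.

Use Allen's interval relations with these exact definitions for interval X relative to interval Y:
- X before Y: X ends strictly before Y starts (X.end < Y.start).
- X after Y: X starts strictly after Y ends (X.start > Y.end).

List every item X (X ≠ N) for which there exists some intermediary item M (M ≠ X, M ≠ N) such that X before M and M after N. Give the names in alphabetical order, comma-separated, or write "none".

Target N = [April 11, April 12].
Intermediaries M with M after N: K, Q, Z.
Via K — items with X before K: C, E, H, Q, R, V, Z.
Via Q — items with X before Q: C, E, H, R, V.
Via Z — items with X before Z: C, E, H, R, V.
Union: C, E, H, Q, R, V, Z.

C, E, H, Q, R, V, Z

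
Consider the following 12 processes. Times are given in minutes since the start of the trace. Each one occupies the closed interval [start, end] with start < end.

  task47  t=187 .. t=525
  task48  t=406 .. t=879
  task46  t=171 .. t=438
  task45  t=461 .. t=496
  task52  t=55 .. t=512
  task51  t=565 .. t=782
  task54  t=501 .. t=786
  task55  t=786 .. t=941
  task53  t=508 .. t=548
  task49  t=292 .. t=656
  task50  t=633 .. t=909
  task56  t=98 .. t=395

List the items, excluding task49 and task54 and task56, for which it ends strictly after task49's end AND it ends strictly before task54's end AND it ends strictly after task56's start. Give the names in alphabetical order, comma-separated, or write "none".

Conditions: its end is strictly after task49's end (X.end > t=656) AND its end is strictly before task54's end (X.end < t=786) AND its end is strictly after task56's start (X.end > t=98).
task45: end t=496 > t=656? ✗; end t=496 < t=786? ✓; end t=496 > t=98? ✓ → no.
task46: end t=438 > t=656? ✗; end t=438 < t=786? ✓; end t=438 > t=98? ✓ → no.
task47: end t=525 > t=656? ✗; end t=525 < t=786? ✓; end t=525 > t=98? ✓ → no.
task48: end t=879 > t=656? ✓; end t=879 < t=786? ✗; end t=879 > t=98? ✓ → no.
task50: end t=909 > t=656? ✓; end t=909 < t=786? ✗; end t=909 > t=98? ✓ → no.
task51: end t=782 > t=656? ✓; end t=782 < t=786? ✓; end t=782 > t=98? ✓ → yes.
task52: end t=512 > t=656? ✗; end t=512 < t=786? ✓; end t=512 > t=98? ✓ → no.
task53: end t=548 > t=656? ✗; end t=548 < t=786? ✓; end t=548 > t=98? ✓ → no.
task55: end t=941 > t=656? ✓; end t=941 < t=786? ✗; end t=941 > t=98? ✓ → no.
Result: task51.

task51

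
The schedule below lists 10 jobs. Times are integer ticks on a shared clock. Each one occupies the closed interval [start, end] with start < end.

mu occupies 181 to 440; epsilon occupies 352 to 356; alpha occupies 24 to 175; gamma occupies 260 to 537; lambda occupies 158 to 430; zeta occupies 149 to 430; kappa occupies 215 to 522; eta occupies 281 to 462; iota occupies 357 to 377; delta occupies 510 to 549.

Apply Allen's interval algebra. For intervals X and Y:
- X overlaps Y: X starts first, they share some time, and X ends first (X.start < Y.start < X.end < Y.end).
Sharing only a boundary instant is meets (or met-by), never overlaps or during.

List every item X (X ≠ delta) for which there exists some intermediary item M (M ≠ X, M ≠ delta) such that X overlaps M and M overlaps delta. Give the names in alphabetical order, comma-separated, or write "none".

kappa, lambda, mu, zeta

Target delta = [510, 549].
Intermediaries M with M overlaps delta: gamma, kappa.
Via gamma — items with X overlaps gamma: kappa, lambda, mu, zeta.
Via kappa — items with X overlaps kappa: lambda, mu, zeta.
Union: kappa, lambda, mu, zeta.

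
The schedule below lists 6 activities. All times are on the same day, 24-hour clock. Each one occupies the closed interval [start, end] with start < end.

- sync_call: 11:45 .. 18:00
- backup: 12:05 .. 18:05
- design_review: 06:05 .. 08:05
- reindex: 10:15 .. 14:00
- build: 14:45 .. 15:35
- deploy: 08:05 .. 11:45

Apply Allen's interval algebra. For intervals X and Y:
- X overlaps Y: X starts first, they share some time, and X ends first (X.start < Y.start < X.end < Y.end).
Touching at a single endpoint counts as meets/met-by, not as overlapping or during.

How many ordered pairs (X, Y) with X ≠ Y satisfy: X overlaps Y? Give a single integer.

Checking all 30 ordered pairs for relation 'overlaps'; matching pairs in alphabetical order:
(deploy, reindex): deploy overlaps reindex ✓
(reindex, backup): reindex overlaps backup ✓
(reindex, sync_call): reindex overlaps sync_call ✓
(sync_call, backup): sync_call overlaps backup ✓
Count: 4.

4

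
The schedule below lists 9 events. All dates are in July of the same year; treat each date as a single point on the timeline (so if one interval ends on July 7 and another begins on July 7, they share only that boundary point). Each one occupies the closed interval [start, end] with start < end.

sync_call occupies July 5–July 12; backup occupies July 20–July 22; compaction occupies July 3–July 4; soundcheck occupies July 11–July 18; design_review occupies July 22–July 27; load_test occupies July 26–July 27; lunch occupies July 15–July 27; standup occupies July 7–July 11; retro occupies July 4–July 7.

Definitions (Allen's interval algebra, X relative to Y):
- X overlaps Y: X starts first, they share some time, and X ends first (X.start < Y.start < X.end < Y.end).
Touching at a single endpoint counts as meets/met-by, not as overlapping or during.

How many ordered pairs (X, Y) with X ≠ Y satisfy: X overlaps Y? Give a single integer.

3

Checking all 72 ordered pairs for relation 'overlaps'; matching pairs in alphabetical order:
(retro, sync_call): retro overlaps sync_call ✓
(soundcheck, lunch): soundcheck overlaps lunch ✓
(sync_call, soundcheck): sync_call overlaps soundcheck ✓
Count: 3.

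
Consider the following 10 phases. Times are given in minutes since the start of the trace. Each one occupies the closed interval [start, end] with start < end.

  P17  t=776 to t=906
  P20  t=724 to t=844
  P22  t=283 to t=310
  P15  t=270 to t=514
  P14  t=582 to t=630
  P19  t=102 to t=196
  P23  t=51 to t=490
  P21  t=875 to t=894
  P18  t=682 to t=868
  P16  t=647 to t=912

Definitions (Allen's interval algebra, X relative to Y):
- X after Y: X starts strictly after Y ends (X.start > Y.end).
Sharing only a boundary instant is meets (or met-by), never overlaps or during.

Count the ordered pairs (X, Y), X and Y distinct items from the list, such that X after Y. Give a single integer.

Checking all 90 ordered pairs for relation 'after'; matching pairs in alphabetical order:
(P14, P15): P14 after P15 ✓
(P14, P19): P14 after P19 ✓
(P14, P22): P14 after P22 ✓
(P14, P23): P14 after P23 ✓
(P15, P19): P15 after P19 ✓
(P16, P14): P16 after P14 ✓
(P16, P15): P16 after P15 ✓
(P16, P19): P16 after P19 ✓
(P16, P22): P16 after P22 ✓
(P16, P23): P16 after P23 ✓
(P17, P14): P17 after P14 ✓
(P17, P15): P17 after P15 ✓
(P17, P19): P17 after P19 ✓
(P17, P22): P17 after P22 ✓
(P17, P23): P17 after P23 ✓
(P18, P14): P18 after P14 ✓
(P18, P15): P18 after P15 ✓
(P18, P19): P18 after P19 ✓
(P18, P22): P18 after P22 ✓
(P18, P23): P18 after P23 ✓
(P20, P14): P20 after P14 ✓
(P20, P15): P20 after P15 ✓
(P20, P19): P20 after P19 ✓
(P20, P22): P20 after P22 ✓
... plus 9 further pairs not listed.
Count: 33.

33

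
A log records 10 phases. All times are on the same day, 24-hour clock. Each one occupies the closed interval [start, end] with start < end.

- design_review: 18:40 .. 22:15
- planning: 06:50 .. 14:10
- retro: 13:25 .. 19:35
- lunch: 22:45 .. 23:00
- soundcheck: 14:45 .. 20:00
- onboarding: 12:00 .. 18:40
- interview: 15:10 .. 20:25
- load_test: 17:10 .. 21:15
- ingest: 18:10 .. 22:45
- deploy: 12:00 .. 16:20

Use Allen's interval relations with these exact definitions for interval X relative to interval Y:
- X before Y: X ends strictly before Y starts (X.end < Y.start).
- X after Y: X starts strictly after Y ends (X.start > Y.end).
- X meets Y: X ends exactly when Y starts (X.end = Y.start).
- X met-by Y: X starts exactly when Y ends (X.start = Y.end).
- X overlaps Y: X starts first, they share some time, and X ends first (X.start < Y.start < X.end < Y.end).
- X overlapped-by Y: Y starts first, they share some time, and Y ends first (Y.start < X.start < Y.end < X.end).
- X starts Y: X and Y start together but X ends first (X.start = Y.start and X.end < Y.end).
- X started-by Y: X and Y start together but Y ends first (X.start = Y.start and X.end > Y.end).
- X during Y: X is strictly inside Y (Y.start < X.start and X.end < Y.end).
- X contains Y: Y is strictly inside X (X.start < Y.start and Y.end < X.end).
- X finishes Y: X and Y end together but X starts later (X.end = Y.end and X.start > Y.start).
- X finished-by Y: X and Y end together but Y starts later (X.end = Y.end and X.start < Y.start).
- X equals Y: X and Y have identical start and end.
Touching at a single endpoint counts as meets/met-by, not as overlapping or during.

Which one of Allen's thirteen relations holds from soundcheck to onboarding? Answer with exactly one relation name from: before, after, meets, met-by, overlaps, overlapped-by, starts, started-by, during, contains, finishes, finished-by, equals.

soundcheck = [14:45, 20:00]; onboarding = [12:00, 18:40].
Compare endpoints: soundcheck.start > onboarding.start, soundcheck.start < onboarding.end, soundcheck.end > onboarding.start, soundcheck.end > onboarding.end.
That pattern is 'overlapped-by'.

overlapped-by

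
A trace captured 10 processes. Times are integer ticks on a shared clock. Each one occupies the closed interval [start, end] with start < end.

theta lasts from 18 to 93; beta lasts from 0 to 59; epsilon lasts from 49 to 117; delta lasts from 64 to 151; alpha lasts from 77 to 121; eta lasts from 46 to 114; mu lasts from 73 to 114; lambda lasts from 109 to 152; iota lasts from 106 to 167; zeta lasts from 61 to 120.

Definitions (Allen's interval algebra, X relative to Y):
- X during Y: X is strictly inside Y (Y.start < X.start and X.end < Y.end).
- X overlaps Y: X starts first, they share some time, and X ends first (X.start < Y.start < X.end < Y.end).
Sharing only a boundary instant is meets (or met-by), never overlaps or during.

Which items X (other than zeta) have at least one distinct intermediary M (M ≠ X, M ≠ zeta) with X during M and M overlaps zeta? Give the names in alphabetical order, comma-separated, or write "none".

Target zeta = [61, 120].
Intermediaries M with M overlaps zeta: epsilon, eta, theta.
Via epsilon — items with X during epsilon: mu.
Via eta — items with X during eta: none.
Via theta — items with X during theta: none.
Union: mu.

mu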